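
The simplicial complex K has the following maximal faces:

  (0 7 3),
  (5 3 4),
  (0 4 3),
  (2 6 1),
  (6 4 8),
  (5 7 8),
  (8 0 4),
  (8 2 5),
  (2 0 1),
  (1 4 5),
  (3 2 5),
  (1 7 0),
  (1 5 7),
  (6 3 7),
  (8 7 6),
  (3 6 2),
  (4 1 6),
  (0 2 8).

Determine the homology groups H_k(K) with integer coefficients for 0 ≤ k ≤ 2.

H_0 = Z,  H_1 = Z^2,  H_2 = Z.

Fix the vertex order 0 < 1 < 2 < 3 < 4 < 5 < 6 < 7 < 8 and write every simplex with vertices in increasing order. Then dim K = 2 and the simplices of K are:

  0-simplices (9): [0], [1], [2], [3], [4], [5], [6], [7], [8]
  1-simplices (27): (27 of them)
  2-simplices (18): [0,1,2], [0,1,7], [0,2,8], [0,3,4], [0,3,7], [0,4,8], [1,2,6], [1,4,5], [1,4,6], [1,5,7], [2,3,5], [2,3,6], [2,5,8], [3,4,5], [3,6,7], [4,6,8], [5,7,8], [6,7,8]

Hence C_0 ≅ Z^9, C_1 ≅ Z^27, C_2 ≅ Z^18.

Boundary ∂_1: C_1 → C_0 is given by ∂[p,q] = [q] − [p]. For instance
  ∂[2,6] = [6] − [2].
The resulting 9×27 matrix has rank 8, and its Smith normal form has invariant factors (1,1,1,1,1,1,1,1).

The boundary map ∂_2: C_2 → C_1 sends each 2-simplex [p,q,r] to [q,r] − [p,r] + [p,q]. For instance
  ∂[3,6,7] = [6,7] − [3,7] + [3,6],
  ∂[1,5,7] = [5,7] − [1,7] + [1,5].
The resulting 27×18 matrix has rank 17, and its Smith normal form has invariant factors (1,1,1,1,1,1,1,1,1,1,1,1,1,1,1,1,1).

Now H_k = ker ∂_k / im ∂_{k+1}, so:

  H_0: rank C_0 − rank ∂_1 = 9 − 8 = 1, and the invariant factors of ∂_1 are all 1, so H_0 = Z.
  H_1: rank ker ∂_1 − rank ∂_2 = (27 − 8) − 17 = 2, and the invariant factors of ∂_2 are all 1, so H_1 = Z^2.
  H_2: rank ker ∂_2 − rank ∂_3 = (18 − 17) − 0 = 1, and there is no ∂_3, so H_2 = Z.

As a check, the Euler characteristic is 9 − 27 + 18 = 0, which agrees with 1 − 2 + 1 = 0.
(K is a triangulation of the torus T^2.)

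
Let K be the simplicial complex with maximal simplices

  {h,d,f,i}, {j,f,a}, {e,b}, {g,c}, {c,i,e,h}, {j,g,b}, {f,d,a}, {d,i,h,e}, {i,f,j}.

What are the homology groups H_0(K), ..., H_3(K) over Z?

H_0 = Z,  H_1 = Z^2,  H_2 = 0,  H_3 = 0.

Order the vertices as a < b < c < d < e < f < g < h < i < j. Listing each simplex with vertices in this order, K has dimension 3 with simplices:

  0-simplices (10): a, b, c, d, e, f, g, h, i, j
  1-simplices (22): ad, af, aj, be, bg, bj, ce, cg, ch, ci, de, df, dh, di, eh, ei, fh, fi, fj, gj, hi, ij
  2-simplices (14): adf, afj, bgj, ceh, cei, chi, deh, dei, dfh, dfi, dhi, ehi, fhi, fij
  3-simplices (3): cehi, dehi, dfhi

so the chain groups are C_0 ≅ Z^10, C_1 ≅ Z^22, C_2 ≅ Z^14, C_3 ≅ Z^3.

∂_1: C_1 → C_0 sends each edge [p,q] (with p < q) to q − p.
The resulting 10×22 matrix has rank 9, and its Smith normal form has invariant factors (1,1,1,1,1,1,1,1,1).

Boundary ∂_2: C_2 → C_1 acts by ∂[p,q,r] = [q,r] − [p,r] + [p,q]. For instance
  ∂chi = hi − ci + ch,
  ∂fhi = hi − fi + fh.
As a 22×14 matrix over Z this has rank 11, with invariant factors (1,1,1,1,1,1,1,1,1,1,1).

∂_3: C_3 → C_2 sends each 3-simplex σ to the alternating sum Σ_i (−1)^i (σ with its i-th vertex removed). For instance
  ∂dfhi = fhi − dhi + dfi − dfh,
  ∂cehi = ehi − chi + cei − ceh.
As a 14×3 matrix over Z this has rank 3, with invariant factors (1,1,1).

From H_k ≅ ker(∂_k) / im(∂_{k+1}) we obtain:

  H_0: rank C_0 − rank ∂_1 = 10 − 9 = 1, and the invariant factors of ∂_1 are all 1, so H_0 ≅ Z.
  H_1: rank ker ∂_1 − rank ∂_2 = (22 − 9) − 11 = 2, and the invariant factors of ∂_2 are all 1, so H_1 ≅ Z^2.
  H_2: rank ker ∂_2 − rank ∂_3 = (14 − 11) − 3 = 0, and the invariant factors of ∂_3 are all 1, so H_2 ≅ 0.
  H_3: rank ker ∂_3 − rank ∂_4 = (3 − 3) − 0 = 0, and there is no ∂_4, so H_3 ≅ 0.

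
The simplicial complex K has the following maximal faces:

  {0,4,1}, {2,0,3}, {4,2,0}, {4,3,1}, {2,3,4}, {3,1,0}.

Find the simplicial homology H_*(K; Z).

We work with the vertex ordering 0 < 1 < 2 < 3 < 4. The simplices of K, each written with vertices in increasing order, are:

  0-simplices (5): [0], [1], [2], [3], [4]
  1-simplices (9): [0,1], [0,2], [0,3], [0,4], [1,3], [1,4], [2,3], [2,4], [3,4]
  2-simplices (6): [0,1,3], [0,1,4], [0,2,3], [0,2,4], [1,3,4], [2,3,4]

so the chain groups are C_0 ≅ Z^5, C_1 ≅ Z^9, C_2 ≅ Z^6.

The boundary map ∂_1: C_1 → C_0 sends each edge [p,q] (with p < q) to q − p.
The 5×9 boundary matrix has rank 4 and Smith normal form diag(1,1,1,1).

Boundary ∂_2: C_2 → C_1 acts by ∂[p,q,r] = [q,r] − [p,r] + [p,q]. For instance
  ∂[0,2,3] = [2,3] − [0,3] + [0,2],
  ∂[0,2,4] = [2,4] − [0,4] + [0,2].
The 9×6 boundary matrix has rank 5 and Smith normal form diag(1,1,1,1,1).

Now H_k = ker ∂_k / im ∂_{k+1}, so:

  H_0: rank C_0 − rank ∂_1 = 5 − 4 = 1, and the invariant factors of ∂_1 are all 1, so H_0 ≅ Z.
  H_1: rank ker ∂_1 − rank ∂_2 = (9 − 4) − 5 = 0, and the invariant factors of ∂_2 are all 1, so H_1 ≅ 0.
  H_2: rank ker ∂_2 − rank ∂_3 = (6 − 5) − 0 = 1, and there is no ∂_3, so H_2 ≅ Z.

H_0 ≅ Z,  H_1 = 0,  H_2 ≅ Z.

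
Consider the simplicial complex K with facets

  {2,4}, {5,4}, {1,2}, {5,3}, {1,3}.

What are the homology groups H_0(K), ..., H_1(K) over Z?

H_0 ≅ Z,  H_1 ≅ Z.

Order the vertices as 1 < 2 < 3 < 4 < 5. Listing each simplex with vertices in this order, K has dimension 1 with simplices:

  0-simplices (5): [1], [2], [3], [4], [5]
  1-simplices (5): [1,2], [1,3], [2,4], [3,5], [4,5]

so the chain groups are C_0 ≅ Z^5, C_1 ≅ Z^5.

∂_1: C_1 → C_0 sends each edge [p,q] (with p < q) to q − p. For instance
  ∂[1,3] = [3] − [1].
The 5×5 boundary matrix has rank 4 and Smith normal form diag(1,1,1,1).

Now H_k = ker ∂_k / im ∂_{k+1}, so:

  H_0: rank C_0 − rank ∂_1 = 5 − 4 = 1, and the invariant factors of ∂_1 are all 1, so H_0 ≅ Z.
  H_1: rank ker ∂_1 − rank ∂_2 = (5 − 4) − 0 = 1, and there is no ∂_2, so H_1 ≅ Z.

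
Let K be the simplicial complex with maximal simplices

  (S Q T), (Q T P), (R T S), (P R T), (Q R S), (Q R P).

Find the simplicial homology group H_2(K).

Fix the vertex order P < Q < R < S < T and write every simplex with vertices in increasing order. Then dim K = 2 and the simplices of K are:

  0-simplices (5): P, Q, R, S, T
  1-simplices (9): PQ, PR, PT, QR, QS, QT, RS, RT, ST
  2-simplices (6): PQR, PQT, PRT, QRS, QST, RST

giving chain groups C_0 ≅ Z^5, C_1 ≅ Z^9, C_2 ≅ Z^6.

∂_1: C_1 → C_0 sends each edge [p,q] (with p < q) to q − p.
This gives a 5×9 integer matrix of rank 4; reducing to Smith normal form yields diagonal entries (1,1,1,1).

∂_2: C_2 → C_1 acts by ∂[p,q,r] = [q,r] − [p,r] + [p,q]. For instance
  ∂PQR = QR − PR + PQ,
  ∂PRT = RT − PT + PR.
The resulting 9×6 matrix has rank 5, and its Smith normal form has invariant factors (1,1,1,1,1).

Now H_k = ker ∂_k / im ∂_{k+1}, so:

  H_2: rank ker ∂_2 − rank ∂_3 = (6 − 5) − 0 = 1, and there is no ∂_3, so H_2 ≅ Z.

H_2 ≅ Z.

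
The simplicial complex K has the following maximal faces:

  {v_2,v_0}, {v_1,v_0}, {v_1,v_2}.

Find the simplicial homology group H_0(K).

H_0 ≅ Z.

We work with the vertex ordering v_0 < v_1 < v_2. The simplices of K, each written with vertices in increasing order, are:

  0-simplices (3): [v_0], [v_1], [v_2]
  1-simplices (3): [v_0,v_1], [v_0,v_2], [v_1,v_2]

Hence C_0 ≅ Z^3, C_1 ≅ Z^3.

The boundary map ∂_1: C_1 → C_0 sends each edge [p,q] (with p < q) to q − p. For instance
  ∂[v_0,v_2] = [v_2] − [v_0].
As a 3×3 matrix over Z this has rank 2, with invariant factors (1,1).

Now H_k = ker ∂_k / im ∂_{k+1}, so:

  H_0: rank C_0 − rank ∂_1 = 3 − 2 = 1, and the invariant factors of ∂_1 are all 1, so H_0 ≅ Z.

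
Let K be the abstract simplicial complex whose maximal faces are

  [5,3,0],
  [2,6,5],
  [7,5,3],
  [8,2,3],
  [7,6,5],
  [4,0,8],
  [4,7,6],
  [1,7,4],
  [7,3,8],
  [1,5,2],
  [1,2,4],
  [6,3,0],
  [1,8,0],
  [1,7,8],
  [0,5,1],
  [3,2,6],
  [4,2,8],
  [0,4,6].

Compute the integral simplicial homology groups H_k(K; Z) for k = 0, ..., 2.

K has 9 vertices, 27 edges, 18 triangles.
rank ∂_0 = 0, rank ∂_1 = 8 ⇒ b_0 = 9 − 0 − 8 = 1; all invariant factors of ∂_1 are 1 so no torsion. So H_0 ≅ Z.
rank ∂_1 = 8, rank ∂_2 = 18 ⇒ b_1 = 27 − 8 − 18 = 1; ∂_2 has invariant factor(s) [2] giving torsion. So H_1 ≅ Z ⊕ Z/2Z.
rank ∂_2 = 18, rank ∂_3 = 0 ⇒ b_2 = 18 − 18 − 0 = 0. So H_2 ≅ 0.

H_0 = Z,  H_1 = Z ⊕ Z/2Z,  H_2 = 0.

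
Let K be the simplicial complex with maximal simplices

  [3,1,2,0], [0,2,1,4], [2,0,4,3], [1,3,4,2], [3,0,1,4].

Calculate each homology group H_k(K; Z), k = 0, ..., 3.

H_0 = Z,  H_1 = 0,  H_2 = 0,  H_3 = Z.

Order the vertices as 0 < 1 < 2 < 3 < 4. Listing each simplex with vertices in this order, K has dimension 3 with simplices:

  0-simplices (5): [0], [1], [2], [3], [4]
  1-simplices (10): [0,1], [0,2], [0,3], [0,4], [1,2], [1,3], [1,4], [2,3], [2,4], [3,4]
  2-simplices (10): [0,1,2], [0,1,3], [0,1,4], [0,2,3], [0,2,4], [0,3,4], [1,2,3], [1,2,4], [1,3,4], [2,3,4]
  3-simplices (5): [0,1,2,3], [0,1,2,4], [0,1,3,4], [0,2,3,4], [1,2,3,4]

Hence C_0 ≅ Z^5, C_1 ≅ Z^10, C_2 ≅ Z^10, C_3 ≅ Z^5.

Boundary ∂_1: C_1 → C_0 maps an edge to its endpoints' difference, ∂[p,q] = q − p. For instance
  ∂[2,3] = [3] − [2].
This gives a 5×10 integer matrix of rank 4; reducing to Smith normal form yields diagonal entries (1,1,1,1).

Boundary ∂_2: C_2 → C_1 maps a triangle to the signed sum of its edges. For instance
  ∂[0,1,2] = [1,2] − [0,2] + [0,1],
  ∂[0,2,4] = [2,4] − [0,4] + [0,2].
As a 10×10 matrix over Z this has rank 6, with invariant factors (1,1,1,1,1,1).

Boundary ∂_3: C_3 → C_2 sends each 3-simplex σ to the alternating sum Σ_i (−1)^i (σ with its i-th vertex removed). For instance
  ∂[0,2,3,4] = [2,3,4] − [0,3,4] + [0,2,4] − [0,2,3],
  ∂[0,1,2,4] = [1,2,4] − [0,2,4] + [0,1,4] − [0,1,2].
This gives a 10×5 integer matrix of rank 4; reducing to Smith normal form yields diagonal entries (1,1,1,1).

Reading off H_k = ker ∂_k / im ∂_{k+1}:

  H_0: rank C_0 − rank ∂_1 = 5 − 4 = 1, and the invariant factors of ∂_1 are all 1, so H_0 ≅ Z.
  H_1: rank ker ∂_1 − rank ∂_2 = (10 − 4) − 6 = 0, and the invariant factors of ∂_2 are all 1, so H_1 ≅ 0.
  H_2: rank ker ∂_2 − rank ∂_3 = (10 − 6) − 4 = 0, and the invariant factors of ∂_3 are all 1, so H_2 ≅ 0.
  H_3: rank ker ∂_3 − rank ∂_4 = (5 − 4) − 0 = 1, and there is no ∂_4, so H_3 ≅ Z.

As a check, the Euler characteristic is 5 − 10 + 10 − 5 = 0, which agrees with 1 − 0 + 0 − 1 = 0.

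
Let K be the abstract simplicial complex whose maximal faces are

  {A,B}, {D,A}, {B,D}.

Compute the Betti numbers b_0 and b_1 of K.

b_0 = 1, b_1 = 1.

K has 3 vertices, 3 edges.
rank ∂_0 = 0, rank ∂_1 = 2 ⇒ b_0 = 3 − 0 − 2 = 1; all invariant factors of ∂_1 are 1 so no torsion. So H_0 ≅ Z.
rank ∂_1 = 2, rank ∂_2 = 0 ⇒ b_1 = 3 − 2 − 0 = 1. So H_1 ≅ Z.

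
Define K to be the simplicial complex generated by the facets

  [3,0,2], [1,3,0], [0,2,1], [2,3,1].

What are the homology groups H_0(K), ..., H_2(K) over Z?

H_0 = Z,  H_1 = 0,  H_2 = Z.

Fix the vertex order 0 < 1 < 2 < 3 and write every simplex with vertices in increasing order. Then dim K = 2 and the simplices of K are:

  0-simplices (4): [0], [1], [2], [3]
  1-simplices (6): [0,1], [0,2], [0,3], [1,2], [1,3], [2,3]
  2-simplices (4): [0,1,2], [0,1,3], [0,2,3], [1,2,3]

Hence C_0 ≅ Z^4, C_1 ≅ Z^6, C_2 ≅ Z^4.

∂_1: C_1 → C_0 sends each edge [p,q] (with p < q) to q − p.
As a 4×6 matrix over Z this has rank 3, with invariant factors (1,1,1).

∂_2: C_2 → C_1 maps a triangle to the signed sum of its edges. For instance
  ∂[0,2,3] = [2,3] − [0,3] + [0,2],
  ∂[0,1,2] = [1,2] − [0,2] + [0,1].
The resulting 6×4 matrix has rank 3, and its Smith normal form has invariant factors (1,1,1).

Now H_k = ker ∂_k / im ∂_{k+1}, so:

  H_0: rank C_0 − rank ∂_1 = 4 − 3 = 1, and the invariant factors of ∂_1 are all 1, so H_0 ≅ Z.
  H_1: rank ker ∂_1 − rank ∂_2 = (6 − 3) − 3 = 0, and the invariant factors of ∂_2 are all 1, so H_1 ≅ 0.
  H_2: rank ker ∂_2 − rank ∂_3 = (4 − 3) − 0 = 1, and there is no ∂_3, so H_2 ≅ Z.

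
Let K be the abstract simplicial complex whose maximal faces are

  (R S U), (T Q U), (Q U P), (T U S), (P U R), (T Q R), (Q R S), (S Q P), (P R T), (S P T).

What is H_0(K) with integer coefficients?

H_0 = Z.

K has 6 vertices, 15 edges, 10 triangles.
rank ∂_0 = 0, rank ∂_1 = 5 ⇒ b_0 = 6 − 0 − 5 = 1; all invariant factors of ∂_1 are 1 so no torsion. So H_0 ≅ Z.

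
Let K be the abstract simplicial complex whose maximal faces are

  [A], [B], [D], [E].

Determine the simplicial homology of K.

H_0 = Z^4.

Fix the vertex order A < B < D < E and write every simplex with vertices in increasing order. Then dim K = 0 and the simplices of K are:

  0-simplices (4): A, B, D, E

giving chain groups C_0 ≅ Z^4.

Now H_k = ker ∂_k / im ∂_{k+1}, so:

  H_0: rank C_0 − rank ∂_1 = 4 − 0 = 4, and there is no ∂_1, so H_0 ≅ Z^4.

(K is a triangulation of a set of 4 points.)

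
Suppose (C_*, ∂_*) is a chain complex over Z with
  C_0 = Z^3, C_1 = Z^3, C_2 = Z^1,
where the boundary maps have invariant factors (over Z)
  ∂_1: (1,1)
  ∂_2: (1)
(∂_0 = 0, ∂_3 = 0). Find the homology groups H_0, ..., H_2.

H_0 = Z,  H_1 = 0,  H_2 = 0.

H_0: b_0 = 3 − 0 − 2 = 1; torsion from ∂_1 factors > 1: none. So H_0 = Z.
H_1: b_1 = 3 − 2 − 1 = 0; torsion from ∂_2 factors > 1: none. So H_1 = 0.
H_2: b_2 = 1 − 1 − 0 = 0; torsion from ∂_3 factors > 1: none. So H_2 = 0.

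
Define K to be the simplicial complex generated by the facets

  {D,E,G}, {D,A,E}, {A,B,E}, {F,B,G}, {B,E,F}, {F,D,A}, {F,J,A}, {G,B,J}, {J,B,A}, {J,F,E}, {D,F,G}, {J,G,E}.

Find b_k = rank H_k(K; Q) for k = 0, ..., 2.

We work with the vertex ordering A < B < D < E < F < G < J. The simplices of K, each written with vertices in increasing order, are:

  0-simplices (7): A, B, D, E, F, G, J
  1-simplices (18): AB, AD, AE, AF, AJ, BE, BF, BG, BJ, DE, DF, DG, EF, EG, EJ, FG, FJ, GJ
  2-simplices (12): ABE, ABJ, ADE, ADF, AFJ, BEF, BFG, BGJ, DEG, DFG, EFJ, EGJ

Hence C_0 ≅ Z^7, C_1 ≅ Z^18, C_2 ≅ Z^12.

The boundary map ∂_1: C_1 → C_0 maps an edge to its endpoints' difference, ∂[p,q] = q − p. For instance
  ∂AB = B − A.
As a 7×18 matrix over Z this has rank 6, with invariant factors (1,1,1,1,1,1).

Boundary ∂_2: C_2 → C_1 sends each 2-simplex [p,q,r] to [q,r] − [p,r] + [p,q]. For instance
  ∂BEF = EF − BF + BE,
  ∂DEG = EG − DG + DE.
As a 18×12 matrix over Z this has rank 12, with invariant factors (1,1,1,1,1,1,1,1,1,1,1,2).

Computing H_k = (kernel of ∂_k) / (image of ∂_{k+1}):

  H_0: rank C_0 − rank ∂_1 = 7 − 6 = 1, and the invariant factors of ∂_1 are all 1, so H_0 ≅ Z.
  H_1: rank ker ∂_1 − rank ∂_2 = (18 − 6) − 12 = 0, and ∂_2 has invariant factor 2 > 1, so H_1 ≅ Z/2Z.
  H_2: rank ker ∂_2 − rank ∂_3 = (12 − 12) − 0 = 0, and there is no ∂_3, so H_2 ≅ 0.

As a check, the Euler characteristic is 7 − 18 + 12 = 1, which agrees with 1 − 0 + 0 = 1.

Hence the Betti numbers are b_0 = 1, b_1 = 0, b_2 = 0.

b_0 = 1, b_1 = 0, b_2 = 0.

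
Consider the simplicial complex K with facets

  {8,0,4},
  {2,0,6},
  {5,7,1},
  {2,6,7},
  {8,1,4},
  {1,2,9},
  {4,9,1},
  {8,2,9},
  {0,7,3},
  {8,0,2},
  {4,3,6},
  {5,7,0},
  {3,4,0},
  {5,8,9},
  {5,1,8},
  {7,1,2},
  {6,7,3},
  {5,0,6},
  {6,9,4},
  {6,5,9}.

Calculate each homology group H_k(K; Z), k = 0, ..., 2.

We work with the vertex ordering 0 < 1 < 2 < 3 < 4 < 5 < 6 < 7 < 8 < 9. The simplices of K, each written with vertices in increasing order, are:

  0-simplices (10): [0], [1], [2], [3], [4], [5], [6], [7], [8], [9]
  1-simplices (30): (30 of them)
  2-simplices (20): (20 of them)

so the chain groups are C_0 ≅ Z^10, C_1 ≅ Z^30, C_2 ≅ Z^20.

The boundary map ∂_1: C_1 → C_0 sends each edge [p,q] (with p < q) to q − p. For instance
  ∂[1,5] = [5] − [1].
As a 10×30 matrix over Z this has rank 9, with invariant factors (1,1,1,1,1,1,1,1,1).

∂_2: C_2 → C_1 acts by ∂[p,q,r] = [q,r] − [p,r] + [p,q]. For instance
  ∂[2,8,9] = [8,9] − [2,9] + [2,8],
  ∂[1,5,8] = [5,8] − [1,8] + [1,5].
This gives a 30×20 integer matrix of rank 20; reducing to Smith normal form yields diagonal entries (1,1,1,1,1,1,1,1,1,1,1,1,1,1,1,1,1,1,1,2).

Reading off H_k = ker ∂_k / im ∂_{k+1}:

  H_0: rank C_0 − rank ∂_1 = 10 − 9 = 1, and the invariant factors of ∂_1 are all 1, so H_0 = Z.
  H_1: rank ker ∂_1 − rank ∂_2 = (30 − 9) − 20 = 1, and ∂_2 has invariant factor 2 > 1, so H_1 = Z ⊕ Z_2.
  H_2: rank ker ∂_2 − rank ∂_3 = (20 − 20) − 0 = 0, and there is no ∂_3, so H_2 = 0.

(K is a triangulation of the Klein bottle.)

H_0 = Z,  H_1 = Z ⊕ Z_2,  H_2 = 0.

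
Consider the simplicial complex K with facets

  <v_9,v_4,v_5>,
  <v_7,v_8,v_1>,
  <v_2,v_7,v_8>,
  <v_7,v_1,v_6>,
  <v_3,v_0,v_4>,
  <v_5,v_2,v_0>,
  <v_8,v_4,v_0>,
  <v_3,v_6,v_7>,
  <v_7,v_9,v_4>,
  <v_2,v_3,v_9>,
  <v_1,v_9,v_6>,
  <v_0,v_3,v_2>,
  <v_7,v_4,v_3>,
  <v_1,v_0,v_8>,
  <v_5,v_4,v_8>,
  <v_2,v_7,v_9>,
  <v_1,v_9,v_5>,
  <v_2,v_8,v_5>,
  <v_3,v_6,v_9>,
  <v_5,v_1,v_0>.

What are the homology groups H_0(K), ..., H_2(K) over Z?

H_0 = Z,  H_1 = Z ⊕ Z/2,  H_2 = 0.

Take the total order v_0 < v_1 < v_2 < v_3 < v_4 < v_5 < v_6 < v_7 < v_8 < v_9 on the vertex set. Then K (dimension 2) consists of the simplices:

  0-simplices (10): [v_0], [v_1], [v_2], [v_3], [v_4], [v_5], [v_6], [v_7], [v_8], [v_9]
  1-simplices (30): (30 of them)
  2-simplices (20): (20 of them)

Hence C_0 ≅ Z^10, C_1 ≅ Z^30, C_2 ≅ Z^20.

Boundary ∂_1: C_1 → C_0 sends each edge [p,q] (with p < q) to q − p.
The 10×30 boundary matrix has rank 9 and Smith normal form diag(1,1,1,1,1,1,1,1,1).

The boundary map ∂_2: C_2 → C_1 maps a triangle to the signed sum of its edges. For instance
  ∂[v_0,v_1,v_5] = [v_1,v_5] − [v_0,v_5] + [v_0,v_1],
  ∂[v_4,v_5,v_8] = [v_5,v_8] − [v_4,v_8] + [v_4,v_5].
As a 30×20 matrix over Z this has rank 20, with invariant factors (1,1,1,1,1,1,1,1,1,1,1,1,1,1,1,1,1,1,1,2).

From H_k ≅ ker(∂_k) / im(∂_{k+1}) we obtain:

  H_0: rank C_0 − rank ∂_1 = 10 − 9 = 1, and the invariant factors of ∂_1 are all 1, so H_0 = Z.
  H_1: rank ker ∂_1 − rank ∂_2 = (30 − 9) − 20 = 1, and ∂_2 has invariant factor 2 > 1, so H_1 = Z ⊕ Z/2.
  H_2: rank ker ∂_2 − rank ∂_3 = (20 − 20) − 0 = 0, and there is no ∂_3, so H_2 = 0.

(K is a triangulation of the Klein bottle.)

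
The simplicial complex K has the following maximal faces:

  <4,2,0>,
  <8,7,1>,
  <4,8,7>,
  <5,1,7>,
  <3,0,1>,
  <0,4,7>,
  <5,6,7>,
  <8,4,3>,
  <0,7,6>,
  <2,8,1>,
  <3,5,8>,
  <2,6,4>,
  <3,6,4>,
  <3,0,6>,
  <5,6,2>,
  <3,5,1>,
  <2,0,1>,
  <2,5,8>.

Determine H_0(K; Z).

H_0 = Z.

We work with the vertex ordering 0 < 1 < 2 < 3 < 4 < 5 < 6 < 7 < 8. The simplices of K, each written with vertices in increasing order, are:

  0-simplices (9): [0], [1], [2], [3], [4], [5], [6], [7], [8]
  1-simplices (27): (27 of them)
  2-simplices (18): [0,1,2], [0,1,3], [0,2,4], [0,3,6], [0,4,7], [0,6,7], [1,2,8], [1,3,5], [1,5,7], [1,7,8], [2,4,6], [2,5,6], [2,5,8], [3,4,6], [3,4,8], [3,5,8], [4,7,8], [5,6,7]

Hence C_0 ≅ Z^9, C_1 ≅ Z^27, C_2 ≅ Z^18.

∂_1: C_1 → C_0 maps an edge to its endpoints' difference, ∂[p,q] = q − p.
The resulting 9×27 matrix has rank 8, and its Smith normal form has invariant factors (1,1,1,1,1,1,1,1).

∂_2: C_2 → C_1 sends each 2-simplex [p,q,r] to [q,r] − [p,r] + [p,q]. For instance
  ∂[0,3,6] = [3,6] − [0,6] + [0,3],
  ∂[4,7,8] = [7,8] − [4,8] + [4,7].
This gives a 27×18 integer matrix of rank 18; reducing to Smith normal form yields diagonal entries (1,1,1,1,1,1,1,1,1,1,1,1,1,1,1,1,1,2).

From H_k ≅ ker(∂_k) / im(∂_{k+1}) we obtain:

  H_0: rank C_0 − rank ∂_1 = 9 − 8 = 1, and the invariant factors of ∂_1 are all 1, so H_0 = Z.

(K is a triangulation of the Klein bottle.)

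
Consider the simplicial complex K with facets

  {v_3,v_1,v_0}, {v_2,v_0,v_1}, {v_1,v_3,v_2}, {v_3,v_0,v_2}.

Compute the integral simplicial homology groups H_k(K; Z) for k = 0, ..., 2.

Fix the vertex order v_0 < v_1 < v_2 < v_3 and write every simplex with vertices in increasing order. Then dim K = 2 and the simplices of K are:

  0-simplices (4): [v_0], [v_1], [v_2], [v_3]
  1-simplices (6): [v_0,v_1], [v_0,v_2], [v_0,v_3], [v_1,v_2], [v_1,v_3], [v_2,v_3]
  2-simplices (4): [v_0,v_1,v_2], [v_0,v_1,v_3], [v_0,v_2,v_3], [v_1,v_2,v_3]

Hence C_0 ≅ Z^4, C_1 ≅ Z^6, C_2 ≅ Z^4.

Boundary ∂_1: C_1 → C_0 is given by ∂[p,q] = [q] − [p].
As a 4×6 matrix over Z this has rank 3, with invariant factors (1,1,1).

∂_2: C_2 → C_1 acts by ∂[p,q,r] = [q,r] − [p,r] + [p,q]. For instance
  ∂[v_0,v_1,v_3] = [v_1,v_3] − [v_0,v_3] + [v_0,v_1],
  ∂[v_1,v_2,v_3] = [v_2,v_3] − [v_1,v_3] + [v_1,v_2].
As a 6×4 matrix over Z this has rank 3, with invariant factors (1,1,1).

Computing H_k = (kernel of ∂_k) / (image of ∂_{k+1}):

  H_0: rank C_0 − rank ∂_1 = 4 − 3 = 1, and the invariant factors of ∂_1 are all 1, so H_0 = Z.
  H_1: rank ker ∂_1 − rank ∂_2 = (6 − 3) − 3 = 0, and the invariant factors of ∂_2 are all 1, so H_1 = 0.
  H_2: rank ker ∂_2 − rank ∂_3 = (4 − 3) − 0 = 1, and there is no ∂_3, so H_2 = Z.

(K is a triangulation of the 2-sphere S^2.)

H_0 ≅ Z,  H_1 = 0,  H_2 ≅ Z.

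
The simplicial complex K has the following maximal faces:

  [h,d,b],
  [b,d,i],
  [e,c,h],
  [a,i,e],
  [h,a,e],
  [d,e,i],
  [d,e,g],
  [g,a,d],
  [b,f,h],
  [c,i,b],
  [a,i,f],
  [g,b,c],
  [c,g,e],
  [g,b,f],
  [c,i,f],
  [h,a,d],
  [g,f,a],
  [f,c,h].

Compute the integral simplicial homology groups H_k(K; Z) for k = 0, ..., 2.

H_0 ≅ Z,  H_1 ≅ Z × Z/2,  H_2 = 0.

Order the vertices as a < b < c < d < e < f < g < h < i. Listing each simplex with vertices in this order, K has dimension 2 with simplices:

  0-simplices (9): a, b, c, d, e, f, g, h, i
  1-simplices (27): ad, ae, af, ag, ah, ai, bc, bd, bf, bg, bh, bi, ce, cf, cg, ch, ci, de, dg, dh, di, eg, eh, ei, fg, fh, fi
  2-simplices (18): adg, adh, aeh, aei, afg, afi, bcg, bci, bdh, bdi, bfg, bfh, ceg, ceh, cfh, cfi, deg, dei

Hence C_0 ≅ Z^9, C_1 ≅ Z^27, C_2 ≅ Z^18.

∂_1: C_1 → C_0 is given by ∂[p,q] = [q] − [p]. For instance
  ∂ae = e − a.
This gives a 9×27 integer matrix of rank 8; reducing to Smith normal form yields diagonal entries (1,1,1,1,1,1,1,1).

The boundary map ∂_2: C_2 → C_1 acts by ∂[p,q,r] = [q,r] − [p,r] + [p,q]. For instance
  ∂ceg = eg − cg + ce,
  ∂bdi = di − bi + bd.
As a 27×18 matrix over Z this has rank 18, with invariant factors (1,1,1,1,1,1,1,1,1,1,1,1,1,1,1,1,1,2).

From H_k ≅ ker(∂_k) / im(∂_{k+1}) we obtain:

  H_0: rank C_0 − rank ∂_1 = 9 − 8 = 1, and the invariant factors of ∂_1 are all 1, so H_0 = Z.
  H_1: rank ker ∂_1 − rank ∂_2 = (27 − 8) − 18 = 1, and ∂_2 has invariant factor 2 > 1, so H_1 = Z × Z/2.
  H_2: rank ker ∂_2 − rank ∂_3 = (18 − 18) − 0 = 0, and there is no ∂_3, so H_2 = 0.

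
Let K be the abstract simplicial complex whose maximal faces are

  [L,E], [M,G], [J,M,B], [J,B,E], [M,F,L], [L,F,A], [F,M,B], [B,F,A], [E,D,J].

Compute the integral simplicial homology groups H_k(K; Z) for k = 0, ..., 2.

Take the total order A < B < D < E < F < G < J < L < M on the vertex set. Then K (dimension 2) consists of the simplices:

  0-simplices (9): A, B, D, E, F, G, J, L, M
  1-simplices (16): AB, AF, AL, BE, BF, BJ, BM, DE, DJ, EJ, EL, FL, FM, GM, JM, LM
  2-simplices (7): ABF, AFL, BEJ, BFM, BJM, DEJ, FLM

so the chain groups are C_0 ≅ Z^9, C_1 ≅ Z^16, C_2 ≅ Z^7.

∂_1: C_1 → C_0 is given by ∂[p,q] = [q] − [p].
The 9×16 boundary matrix has rank 8 and Smith normal form diag(1,1,1,1,1,1,1,1).

∂_2: C_2 → C_1 sends each 2-simplex [p,q,r] to [q,r] − [p,r] + [p,q]. For instance
  ∂DEJ = EJ − DJ + DE,
  ∂BFM = FM − BM + BF.
The 16×7 boundary matrix has rank 7 and Smith normal form diag(1,1,1,1,1,1,1).

From H_k ≅ ker(∂_k) / im(∂_{k+1}) we obtain:

  H_0: rank C_0 − rank ∂_1 = 9 − 8 = 1, and the invariant factors of ∂_1 are all 1, so H_0 ≅ Z.
  H_1: rank ker ∂_1 − rank ∂_2 = (16 − 8) − 7 = 1, and the invariant factors of ∂_2 are all 1, so H_1 ≅ Z.
  H_2: rank ker ∂_2 − rank ∂_3 = (7 − 7) − 0 = 0, and there is no ∂_3, so H_2 ≅ 0.

As a check, the Euler characteristic is 9 − 16 + 7 = 0, which agrees with 1 − 1 + 0 = 0.

H_0 ≅ Z,  H_1 ≅ Z,  H_2 = 0.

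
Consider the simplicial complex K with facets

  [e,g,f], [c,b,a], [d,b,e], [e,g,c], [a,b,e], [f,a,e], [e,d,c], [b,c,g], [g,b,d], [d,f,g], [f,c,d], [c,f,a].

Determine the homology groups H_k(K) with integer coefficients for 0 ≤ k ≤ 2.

H_0 = Z,  H_1 = Z/2Z,  H_2 = 0.

We work with the vertex ordering a < b < c < d < e < f < g. The simplices of K, each written with vertices in increasing order, are:

  0-simplices (7): a, b, c, d, e, f, g
  1-simplices (18): ab, ac, ae, af, bc, bd, be, bg, cd, ce, cf, cg, de, df, dg, ef, eg, fg
  2-simplices (12): abc, abe, acf, aef, bcg, bde, bdg, cde, cdf, ceg, dfg, efg

Hence C_0 ≅ Z^7, C_1 ≅ Z^18, C_2 ≅ Z^12.

Boundary ∂_1: C_1 → C_0 is given by ∂[p,q] = [q] − [p]. For instance
  ∂ef = f − e.
As a 7×18 matrix over Z this has rank 6, with invariant factors (1,1,1,1,1,1).

∂_2: C_2 → C_1 maps a triangle to the signed sum of its edges. For instance
  ∂bdg = dg − bg + bd,
  ∂efg = fg − eg + ef.
The resulting 18×12 matrix has rank 12, and its Smith normal form has invariant factors (1,1,1,1,1,1,1,1,1,1,1,2).

Reading off H_k = ker ∂_k / im ∂_{k+1}:

  H_0: rank C_0 − rank ∂_1 = 7 − 6 = 1, and the invariant factors of ∂_1 are all 1, so H_0 ≅ Z.
  H_1: rank ker ∂_1 − rank ∂_2 = (18 − 6) − 12 = 0, and ∂_2 has invariant factor 2 > 1, so H_1 ≅ Z/2Z.
  H_2: rank ker ∂_2 − rank ∂_3 = (12 − 12) − 0 = 0, and there is no ∂_3, so H_2 ≅ 0.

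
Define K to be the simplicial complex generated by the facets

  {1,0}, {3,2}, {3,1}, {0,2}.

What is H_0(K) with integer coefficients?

Take the total order 0 < 1 < 2 < 3 on the vertex set. Then K (dimension 1) consists of the simplices:

  0-simplices (4): [0], [1], [2], [3]
  1-simplices (4): [0,1], [0,2], [1,3], [2,3]

giving chain groups C_0 ≅ Z^4, C_1 ≅ Z^4.

∂_1: C_1 → C_0 sends each edge [p,q] (with p < q) to q − p. For instance
  ∂[0,2] = [2] − [0].
As a 4×4 matrix over Z this has rank 3, with invariant factors (1,1,1).

Computing H_k = (kernel of ∂_k) / (image of ∂_{k+1}):

  H_0: rank C_0 − rank ∂_1 = 4 − 3 = 1, and the invariant factors of ∂_1 are all 1, so H_0 = Z.

H_0 = Z.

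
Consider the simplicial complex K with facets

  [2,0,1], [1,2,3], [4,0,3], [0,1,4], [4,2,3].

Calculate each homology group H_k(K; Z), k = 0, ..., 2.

H_0 ≅ Z,  H_1 ≅ Z,  H_2 = 0.

Take the total order 0 < 1 < 2 < 3 < 4 on the vertex set. Then K (dimension 2) consists of the simplices:

  0-simplices (5): [0], [1], [2], [3], [4]
  1-simplices (10): [0,1], [0,2], [0,3], [0,4], [1,2], [1,3], [1,4], [2,3], [2,4], [3,4]
  2-simplices (5): [0,1,2], [0,1,4], [0,3,4], [1,2,3], [2,3,4]

Hence C_0 ≅ Z^5, C_1 ≅ Z^10, C_2 ≅ Z^5.

Boundary ∂_1: C_1 → C_0 sends each edge [p,q] (with p < q) to q − p. For instance
  ∂[0,1] = [1] − [0].
The resulting 5×10 matrix has rank 4, and its Smith normal form has invariant factors (1,1,1,1).

Boundary ∂_2: C_2 → C_1 sends each 2-simplex [p,q,r] to [q,r] − [p,r] + [p,q]. For instance
  ∂[2,3,4] = [3,4] − [2,4] + [2,3],
  ∂[1,2,3] = [2,3] − [1,3] + [1,2].
The 10×5 boundary matrix has rank 5 and Smith normal form diag(1,1,1,1,1).

From H_k ≅ ker(∂_k) / im(∂_{k+1}) we obtain:

  H_0: rank C_0 − rank ∂_1 = 5 − 4 = 1, and the invariant factors of ∂_1 are all 1, so H_0 = Z.
  H_1: rank ker ∂_1 − rank ∂_2 = (10 − 4) − 5 = 1, and the invariant factors of ∂_2 are all 1, so H_1 = Z.
  H_2: rank ker ∂_2 − rank ∂_3 = (5 − 5) − 0 = 0, and there is no ∂_3, so H_2 = 0.

As a check, the Euler characteristic is 5 − 10 + 5 = 0, which agrees with 1 − 1 + 0 = 0.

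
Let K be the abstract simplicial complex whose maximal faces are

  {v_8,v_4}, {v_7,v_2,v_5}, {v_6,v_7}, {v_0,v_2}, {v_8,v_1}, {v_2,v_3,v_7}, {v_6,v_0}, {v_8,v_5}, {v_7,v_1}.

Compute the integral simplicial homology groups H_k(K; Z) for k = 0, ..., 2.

Take the total order v_0 < v_1 < v_2 < v_3 < v_4 < v_5 < v_6 < v_7 < v_8 on the vertex set. Then K (dimension 2) consists of the simplices:

  0-simplices (9): [v_0], [v_1], [v_2], [v_3], [v_4], [v_5], [v_6], [v_7], [v_8]
  1-simplices (12): [v_0,v_2], [v_0,v_6], [v_1,v_7], [v_1,v_8], [v_2,v_3], [v_2,v_5], [v_2,v_7], [v_3,v_7], [v_4,v_8], [v_5,v_7], [v_5,v_8], [v_6,v_7]
  2-simplices (2): [v_2,v_3,v_7], [v_2,v_5,v_7]

so the chain groups are C_0 ≅ Z^9, C_1 ≅ Z^12, C_2 ≅ Z^2.

The boundary map ∂_1: C_1 → C_0 sends each edge [p,q] (with p < q) to q − p.
The 9×12 boundary matrix has rank 8 and Smith normal form diag(1,1,1,1,1,1,1,1).

∂_2: C_2 → C_1 acts by ∂[p,q,r] = [q,r] − [p,r] + [p,q]. For instance
  ∂[v_2,v_3,v_7] = [v_3,v_7] − [v_2,v_7] + [v_2,v_3],
  ∂[v_2,v_5,v_7] = [v_5,v_7] − [v_2,v_7] + [v_2,v_5].
As a 12×2 matrix over Z this has rank 2, with invariant factors (1,1).

From H_k ≅ ker(∂_k) / im(∂_{k+1}) we obtain:

  H_0: rank C_0 − rank ∂_1 = 9 − 8 = 1, and the invariant factors of ∂_1 are all 1, so H_0 ≅ Z.
  H_1: rank ker ∂_1 − rank ∂_2 = (12 − 8) − 2 = 2, and the invariant factors of ∂_2 are all 1, so H_1 ≅ Z^2.
  H_2: rank ker ∂_2 − rank ∂_3 = (2 − 2) − 0 = 0, and there is no ∂_3, so H_2 ≅ 0.

As a check, the Euler characteristic is 9 − 12 + 2 = -1, which agrees with 1 − 2 + 0 = -1.

H_0 = Z,  H_1 = Z^2,  H_2 = 0.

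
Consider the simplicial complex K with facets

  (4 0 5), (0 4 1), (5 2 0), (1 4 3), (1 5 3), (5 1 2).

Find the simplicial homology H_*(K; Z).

H_0 = Z,  H_1 = Z,  H_2 = 0.

Order the vertices as 0 < 1 < 2 < 3 < 4 < 5. Listing each simplex with vertices in this order, K has dimension 2 with simplices:

  0-simplices (6): [0], [1], [2], [3], [4], [5]
  1-simplices (12): [0,1], [0,2], [0,4], [0,5], [1,2], [1,3], [1,4], [1,5], [2,5], [3,4], [3,5], [4,5]
  2-simplices (6): [0,1,4], [0,2,5], [0,4,5], [1,2,5], [1,3,4], [1,3,5]

so the chain groups are C_0 ≅ Z^6, C_1 ≅ Z^12, C_2 ≅ Z^6.

∂_1: C_1 → C_0 is given by ∂[p,q] = [q] − [p].
The 6×12 boundary matrix has rank 5 and Smith normal form diag(1,1,1,1,1).

Boundary ∂_2: C_2 → C_1 sends each 2-simplex [p,q,r] to [q,r] − [p,r] + [p,q]. For instance
  ∂[0,1,4] = [1,4] − [0,4] + [0,1],
  ∂[0,4,5] = [4,5] − [0,5] + [0,4].
The resulting 12×6 matrix has rank 6, and its Smith normal form has invariant factors (1,1,1,1,1,1).

Reading off H_k = ker ∂_k / im ∂_{k+1}:

  H_0: rank C_0 − rank ∂_1 = 6 − 5 = 1, and the invariant factors of ∂_1 are all 1, so H_0 ≅ Z.
  H_1: rank ker ∂_1 − rank ∂_2 = (12 − 5) − 6 = 1, and the invariant factors of ∂_2 are all 1, so H_1 ≅ Z.
  H_2: rank ker ∂_2 − rank ∂_3 = (6 − 6) − 0 = 0, and there is no ∂_3, so H_2 ≅ 0.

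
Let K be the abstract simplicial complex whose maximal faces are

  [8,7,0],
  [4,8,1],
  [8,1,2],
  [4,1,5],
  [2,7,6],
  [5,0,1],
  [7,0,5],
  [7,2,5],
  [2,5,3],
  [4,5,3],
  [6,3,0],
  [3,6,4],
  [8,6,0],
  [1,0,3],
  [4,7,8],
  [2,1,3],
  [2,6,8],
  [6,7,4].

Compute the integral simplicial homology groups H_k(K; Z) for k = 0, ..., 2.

Take the total order 0 < 1 < 2 < 3 < 4 < 5 < 6 < 7 < 8 on the vertex set. Then K (dimension 2) consists of the simplices:

  0-simplices (9): [0], [1], [2], [3], [4], [5], [6], [7], [8]
  1-simplices (27): (27 of them)
  2-simplices (18): [0,1,3], [0,1,5], [0,3,6], [0,5,7], [0,6,8], [0,7,8], [1,2,3], [1,2,8], [1,4,5], [1,4,8], [2,3,5], [2,5,7], [2,6,7], [2,6,8], [3,4,5], [3,4,6], [4,6,7], [4,7,8]

so the chain groups are C_0 ≅ Z^9, C_1 ≅ Z^27, C_2 ≅ Z^18.

∂_1: C_1 → C_0 sends each edge [p,q] (with p < q) to q − p.
The 9×27 boundary matrix has rank 8 and Smith normal form diag(1,1,1,1,1,1,1,1).

The boundary map ∂_2: C_2 → C_1 acts by ∂[p,q,r] = [q,r] − [p,r] + [p,q]. For instance
  ∂[1,2,8] = [2,8] − [1,8] + [1,2],
  ∂[0,1,5] = [1,5] − [0,5] + [0,1].
As a 27×18 matrix over Z this has rank 18, with invariant factors (1,1,1,1,1,1,1,1,1,1,1,1,1,1,1,1,1,2).

From H_k ≅ ker(∂_k) / im(∂_{k+1}) we obtain:

  H_0: rank C_0 − rank ∂_1 = 9 − 8 = 1, and the invariant factors of ∂_1 are all 1, so H_0 ≅ Z.
  H_1: rank ker ∂_1 − rank ∂_2 = (27 − 8) − 18 = 1, and ∂_2 has invariant factor 2 > 1, so H_1 ≅ Z ⊕ Z/2.
  H_2: rank ker ∂_2 − rank ∂_3 = (18 − 18) − 0 = 0, and there is no ∂_3, so H_2 ≅ 0.

(K is a triangulation of the Klein bottle.)

H_0 = Z,  H_1 = Z ⊕ Z/2,  H_2 = 0.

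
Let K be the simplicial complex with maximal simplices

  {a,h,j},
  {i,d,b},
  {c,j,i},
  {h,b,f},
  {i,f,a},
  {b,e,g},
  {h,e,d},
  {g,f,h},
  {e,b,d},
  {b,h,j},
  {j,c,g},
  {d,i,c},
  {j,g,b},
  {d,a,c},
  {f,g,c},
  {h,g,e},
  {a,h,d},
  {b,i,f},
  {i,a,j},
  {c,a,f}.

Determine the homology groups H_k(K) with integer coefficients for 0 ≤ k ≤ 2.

K has 10 vertices, 30 edges, 20 triangles.
rank ∂_0 = 0, rank ∂_1 = 9 ⇒ b_0 = 10 − 0 − 9 = 1; all invariant factors of ∂_1 are 1 so no torsion. So H_0 ≅ Z.
rank ∂_1 = 9, rank ∂_2 = 20 ⇒ b_1 = 30 − 9 − 20 = 1; ∂_2 has invariant factor(s) [2] giving torsion. So H_1 ≅ Z ⊕ Z/2.
rank ∂_2 = 20, rank ∂_3 = 0 ⇒ b_2 = 20 − 20 − 0 = 0. So H_2 ≅ 0.

H_0 = Z,  H_1 = Z ⊕ Z/2,  H_2 = 0.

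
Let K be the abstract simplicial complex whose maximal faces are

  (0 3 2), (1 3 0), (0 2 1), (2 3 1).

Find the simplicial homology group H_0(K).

Order the vertices as 0 < 1 < 2 < 3. Listing each simplex with vertices in this order, K has dimension 2 with simplices:

  0-simplices (4): [0], [1], [2], [3]
  1-simplices (6): [0,1], [0,2], [0,3], [1,2], [1,3], [2,3]
  2-simplices (4): [0,1,2], [0,1,3], [0,2,3], [1,2,3]

Hence C_0 ≅ Z^4, C_1 ≅ Z^6, C_2 ≅ Z^4.

The boundary map ∂_1: C_1 → C_0 sends each edge [p,q] (with p < q) to q − p. For instance
  ∂[1,3] = [3] − [1].
The resulting 4×6 matrix has rank 3, and its Smith normal form has invariant factors (1,1,1).

Boundary ∂_2: C_2 → C_1 maps a triangle to the signed sum of its edges. For instance
  ∂[0,2,3] = [2,3] − [0,3] + [0,2],
  ∂[0,1,3] = [1,3] − [0,3] + [0,1].
The 6×4 boundary matrix has rank 3 and Smith normal form diag(1,1,1).

Computing H_k = (kernel of ∂_k) / (image of ∂_{k+1}):

  H_0: rank C_0 − rank ∂_1 = 4 − 3 = 1, and the invariant factors of ∂_1 are all 1, so H_0 ≅ Z.

H_0 ≅ Z.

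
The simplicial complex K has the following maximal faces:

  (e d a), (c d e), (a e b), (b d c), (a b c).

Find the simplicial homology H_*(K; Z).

K has 5 vertices, 10 edges, 5 triangles.
rank ∂_0 = 0, rank ∂_1 = 4 ⇒ b_0 = 5 − 0 − 4 = 1; all invariant factors of ∂_1 are 1 so no torsion. So H_0 = Z.
rank ∂_1 = 4, rank ∂_2 = 5 ⇒ b_1 = 10 − 4 − 5 = 1; all invariant factors of ∂_2 are 1 so no torsion. So H_1 = Z.
rank ∂_2 = 5, rank ∂_3 = 0 ⇒ b_2 = 5 − 5 − 0 = 0. So H_2 = 0.

H_0 = Z,  H_1 = Z,  H_2 = 0.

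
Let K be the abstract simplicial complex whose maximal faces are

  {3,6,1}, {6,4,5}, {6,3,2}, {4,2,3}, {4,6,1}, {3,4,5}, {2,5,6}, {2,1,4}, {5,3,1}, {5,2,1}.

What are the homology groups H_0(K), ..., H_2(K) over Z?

H_0 ≅ Z,  H_1 ≅ Z/2,  H_2 = 0.

Fix the vertex order 1 < 2 < 3 < 4 < 5 < 6 and write every simplex with vertices in increasing order. Then dim K = 2 and the simplices of K are:

  0-simplices (6): [1], [2], [3], [4], [5], [6]
  1-simplices (15): [1,2], [1,3], [1,4], [1,5], [1,6], [2,3], [2,4], [2,5], [2,6], [3,4], [3,5], [3,6], [4,5], [4,6], [5,6]
  2-simplices (10): [1,2,4], [1,2,5], [1,3,5], [1,3,6], [1,4,6], [2,3,4], [2,3,6], [2,5,6], [3,4,5], [4,5,6]

so the chain groups are C_0 ≅ Z^6, C_1 ≅ Z^15, C_2 ≅ Z^10.

The boundary map ∂_1: C_1 → C_0 is given by ∂[p,q] = [q] − [p]. For instance
  ∂[1,3] = [3] − [1].
The resulting 6×15 matrix has rank 5, and its Smith normal form has invariant factors (1,1,1,1,1).

The boundary map ∂_2: C_2 → C_1 acts by ∂[p,q,r] = [q,r] − [p,r] + [p,q]. For instance
  ∂[1,3,5] = [3,5] − [1,5] + [1,3],
  ∂[1,2,4] = [2,4] − [1,4] + [1,2].
This gives a 15×10 integer matrix of rank 10; reducing to Smith normal form yields diagonal entries (1,1,1,1,1,1,1,1,1,2).

Reading off H_k = ker ∂_k / im ∂_{k+1}:

  H_0: rank C_0 − rank ∂_1 = 6 − 5 = 1, and the invariant factors of ∂_1 are all 1, so H_0 = Z.
  H_1: rank ker ∂_1 − rank ∂_2 = (15 − 5) − 10 = 0, and ∂_2 has invariant factor 2 > 1, so H_1 = Z/2.
  H_2: rank ker ∂_2 − rank ∂_3 = (10 − 10) − 0 = 0, and there is no ∂_3, so H_2 = 0.

(K is a triangulation of the real projective plane RP^2.)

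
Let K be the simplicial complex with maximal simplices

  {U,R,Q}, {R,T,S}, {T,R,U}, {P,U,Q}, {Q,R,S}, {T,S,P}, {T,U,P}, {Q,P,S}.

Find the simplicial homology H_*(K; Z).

Fix the vertex order P < Q < R < S < T < U and write every simplex with vertices in increasing order. Then dim K = 2 and the simplices of K are:

  0-simplices (6): P, Q, R, S, T, U
  1-simplices (12): PQ, PS, PT, PU, QR, QS, QU, RS, RT, RU, ST, TU
  2-simplices (8): PQS, PQU, PST, PTU, QRS, QRU, RST, RTU

so the chain groups are C_0 ≅ Z^6, C_1 ≅ Z^12, C_2 ≅ Z^8.

The boundary map ∂_1: C_1 → C_0 maps an edge to its endpoints' difference, ∂[p,q] = q − p. For instance
  ∂TU = U − T.
The 6×12 boundary matrix has rank 5 and Smith normal form diag(1,1,1,1,1).

∂_2: C_2 → C_1 maps a triangle to the signed sum of its edges. For instance
  ∂PTU = TU − PU + PT,
  ∂QRU = RU − QU + QR.
As a 12×8 matrix over Z this has rank 7, with invariant factors (1,1,1,1,1,1,1).

Computing H_k = (kernel of ∂_k) / (image of ∂_{k+1}):

  H_0: rank C_0 − rank ∂_1 = 6 − 5 = 1, and the invariant factors of ∂_1 are all 1, so H_0 ≅ Z.
  H_1: rank ker ∂_1 − rank ∂_2 = (12 − 5) − 7 = 0, and the invariant factors of ∂_2 are all 1, so H_1 ≅ 0.
  H_2: rank ker ∂_2 − rank ∂_3 = (8 − 7) − 0 = 1, and there is no ∂_3, so H_2 ≅ Z.

As a check, the Euler characteristic is 6 − 12 + 8 = 2, which agrees with 1 − 0 + 1 = 2.
(K is a triangulation of the 2-sphere S^2.)

H_0 = Z,  H_1 = 0,  H_2 = Z.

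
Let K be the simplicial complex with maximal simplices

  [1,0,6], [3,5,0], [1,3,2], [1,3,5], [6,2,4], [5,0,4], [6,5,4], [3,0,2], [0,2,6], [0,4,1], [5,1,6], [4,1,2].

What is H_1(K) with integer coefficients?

H_1 = Z_2.

Fix the vertex order 0 < 1 < 2 < 3 < 4 < 5 < 6 and write every simplex with vertices in increasing order. Then dim K = 2 and the simplices of K are:

  0-simplices (7): [0], [1], [2], [3], [4], [5], [6]
  1-simplices (18): [0,1], [0,2], [0,3], [0,4], [0,5], [0,6], [1,2], [1,3], [1,4], [1,5], [1,6], [2,3], [2,4], [2,6], [3,5], [4,5], [4,6], [5,6]
  2-simplices (12): [0,1,4], [0,1,6], [0,2,3], [0,2,6], [0,3,5], [0,4,5], [1,2,3], [1,2,4], [1,3,5], [1,5,6], [2,4,6], [4,5,6]

Hence C_0 ≅ Z^7, C_1 ≅ Z^18, C_2 ≅ Z^12.

∂_1: C_1 → C_0 is given by ∂[p,q] = [q] − [p].
The resulting 7×18 matrix has rank 6, and its Smith normal form has invariant factors (1,1,1,1,1,1).

∂_2: C_2 → C_1 sends each 2-simplex [p,q,r] to [q,r] − [p,r] + [p,q]. For instance
  ∂[0,1,6] = [1,6] − [0,6] + [0,1],
  ∂[1,2,3] = [2,3] − [1,3] + [1,2].
As a 18×12 matrix over Z this has rank 12, with invariant factors (1,1,1,1,1,1,1,1,1,1,1,2).

Now H_k = ker ∂_k / im ∂_{k+1}, so:

  H_1: rank ker ∂_1 − rank ∂_2 = (18 − 6) − 12 = 0, and ∂_2 has invariant factor 2 > 1, so H_1 = Z_2.

(K is a triangulation of the real projective plane RP^2.)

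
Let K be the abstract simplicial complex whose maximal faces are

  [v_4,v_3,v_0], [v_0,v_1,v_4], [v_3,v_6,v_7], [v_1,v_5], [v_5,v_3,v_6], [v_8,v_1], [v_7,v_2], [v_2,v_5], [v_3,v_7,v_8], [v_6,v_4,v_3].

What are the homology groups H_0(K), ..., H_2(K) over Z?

K has 9 vertices, 17 edges, 6 triangles.
rank ∂_0 = 0, rank ∂_1 = 8 ⇒ b_0 = 9 − 0 − 8 = 1; all invariant factors of ∂_1 are 1 so no torsion. So H_0 ≅ Z.
rank ∂_1 = 8, rank ∂_2 = 6 ⇒ b_1 = 17 − 8 − 6 = 3; all invariant factors of ∂_2 are 1 so no torsion. So H_1 ≅ Z^3.
rank ∂_2 = 6, rank ∂_3 = 0 ⇒ b_2 = 6 − 6 − 0 = 0. So H_2 ≅ 0.

H_0 = Z,  H_1 = Z^3,  H_2 = 0.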